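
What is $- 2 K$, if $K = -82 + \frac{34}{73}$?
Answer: $\frac{11904}{73} \approx 163.07$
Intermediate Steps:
$K = - \frac{5952}{73}$ ($K = -82 + 34 \cdot \frac{1}{73} = -82 + \frac{34}{73} = - \frac{5952}{73} \approx -81.534$)
$- 2 K = \left(-2\right) \left(- \frac{5952}{73}\right) = \frac{11904}{73}$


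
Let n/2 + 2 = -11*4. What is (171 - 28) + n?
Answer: 51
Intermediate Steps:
n = -92 (n = -4 + 2*(-11*4) = -4 + 2*(-44) = -4 - 88 = -92)
(171 - 28) + n = (171 - 28) - 92 = 143 - 92 = 51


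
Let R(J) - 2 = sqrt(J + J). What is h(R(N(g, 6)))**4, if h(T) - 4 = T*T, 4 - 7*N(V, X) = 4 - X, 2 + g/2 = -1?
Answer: 60475648/2401 + 12986368*sqrt(21)/2401 ≈ 49974.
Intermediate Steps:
g = -6 (g = -4 + 2*(-1) = -4 - 2 = -6)
N(V, X) = X/7 (N(V, X) = 4/7 - (4 - X)/7 = 4/7 + (-4/7 + X/7) = X/7)
R(J) = 2 + sqrt(2)*sqrt(J) (R(J) = 2 + sqrt(J + J) = 2 + sqrt(2*J) = 2 + sqrt(2)*sqrt(J))
h(T) = 4 + T**2 (h(T) = 4 + T*T = 4 + T**2)
h(R(N(g, 6)))**4 = (4 + (2 + sqrt(2)*sqrt((1/7)*6))**2)**4 = (4 + (2 + sqrt(2)*sqrt(6/7))**2)**4 = (4 + (2 + sqrt(2)*(sqrt(42)/7))**2)**4 = (4 + (2 + 2*sqrt(21)/7)**2)**4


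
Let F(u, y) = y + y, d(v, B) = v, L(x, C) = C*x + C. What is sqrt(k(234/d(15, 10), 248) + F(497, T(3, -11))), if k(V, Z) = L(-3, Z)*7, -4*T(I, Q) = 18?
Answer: 59*I ≈ 59.0*I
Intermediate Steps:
T(I, Q) = -9/2 (T(I, Q) = -1/4*18 = -9/2)
L(x, C) = C + C*x
F(u, y) = 2*y
k(V, Z) = -14*Z (k(V, Z) = (Z*(1 - 3))*7 = (Z*(-2))*7 = -2*Z*7 = -14*Z)
sqrt(k(234/d(15, 10), 248) + F(497, T(3, -11))) = sqrt(-14*248 + 2*(-9/2)) = sqrt(-3472 - 9) = sqrt(-3481) = 59*I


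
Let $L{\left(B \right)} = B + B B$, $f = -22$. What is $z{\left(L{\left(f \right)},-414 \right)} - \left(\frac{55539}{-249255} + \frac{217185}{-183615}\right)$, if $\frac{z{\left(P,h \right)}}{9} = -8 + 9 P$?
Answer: $\frac{12662667923366}{339014495} \approx 37351.0$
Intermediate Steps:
$L{\left(B \right)} = B + B^{2}$
$z{\left(P,h \right)} = -72 + 81 P$ ($z{\left(P,h \right)} = 9 \left(-8 + 9 P\right) = -72 + 81 P$)
$z{\left(L{\left(f \right)},-414 \right)} - \left(\frac{55539}{-249255} + \frac{217185}{-183615}\right) = \left(-72 + 81 \left(- 22 \left(1 - 22\right)\right)\right) - \left(\frac{55539}{-249255} + \frac{217185}{-183615}\right) = \left(-72 + 81 \left(\left(-22\right) \left(-21\right)\right)\right) - \left(55539 \left(- \frac{1}{249255}\right) + 217185 \left(- \frac{1}{183615}\right)\right) = \left(-72 + 81 \cdot 462\right) - \left(- \frac{6171}{27695} - \frac{14479}{12241}\right) = \left(-72 + 37422\right) - - \frac{476535116}{339014495} = 37350 + \frac{476535116}{339014495} = \frac{12662667923366}{339014495}$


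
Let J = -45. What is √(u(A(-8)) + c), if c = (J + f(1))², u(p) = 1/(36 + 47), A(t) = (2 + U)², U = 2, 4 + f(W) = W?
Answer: √15872339/83 ≈ 48.000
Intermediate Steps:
f(W) = -4 + W
A(t) = 16 (A(t) = (2 + 2)² = 4² = 16)
u(p) = 1/83
c = 2304 (c = (-45 + (-4 + 1))² = (-45 - 3)² = (-48)² = 2304)
√(u(A(-8)) + c) = √(1/83 + 2304) = √(191233/83) = √15872339/83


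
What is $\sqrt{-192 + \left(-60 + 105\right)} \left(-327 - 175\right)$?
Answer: $- 3514 i \sqrt{3} \approx - 6086.4 i$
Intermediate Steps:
$\sqrt{-192 + \left(-60 + 105\right)} \left(-327 - 175\right) = \sqrt{-192 + 45} \left(-502\right) = \sqrt{-147} \left(-502\right) = 7 i \sqrt{3} \left(-502\right) = - 3514 i \sqrt{3}$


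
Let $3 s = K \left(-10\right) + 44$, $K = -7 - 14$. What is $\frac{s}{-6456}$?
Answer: $- \frac{127}{9684} \approx -0.013114$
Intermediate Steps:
$K = -21$ ($K = -7 - 14 = -21$)
$s = \frac{254}{3}$ ($s = \frac{\left(-21\right) \left(-10\right) + 44}{3} = \frac{210 + 44}{3} = \frac{1}{3} \cdot 254 = \frac{254}{3} \approx 84.667$)
$\frac{s}{-6456} = \frac{254}{3 \left(-6456\right)} = \frac{254}{3} \left(- \frac{1}{6456}\right) = - \frac{127}{9684}$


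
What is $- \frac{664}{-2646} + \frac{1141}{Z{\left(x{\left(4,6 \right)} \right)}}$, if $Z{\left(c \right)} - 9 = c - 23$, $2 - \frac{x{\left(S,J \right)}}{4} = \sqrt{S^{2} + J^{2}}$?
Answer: $\frac{4660765}{526554} - \frac{2282 \sqrt{13}}{199} \approx -32.495$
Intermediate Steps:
$x{\left(S,J \right)} = 8 - 4 \sqrt{J^{2} + S^{2}}$ ($x{\left(S,J \right)} = 8 - 4 \sqrt{S^{2} + J^{2}} = 8 - 4 \sqrt{J^{2} + S^{2}}$)
$Z{\left(c \right)} = -14 + c$ ($Z{\left(c \right)} = 9 + \left(c - 23\right) = 9 + \left(-23 + c\right) = -14 + c$)
$- \frac{664}{-2646} + \frac{1141}{Z{\left(x{\left(4,6 \right)} \right)}} = - \frac{664}{-2646} + \frac{1141}{-14 + \left(8 - 4 \sqrt{6^{2} + 4^{2}}\right)} = \left(-664\right) \left(- \frac{1}{2646}\right) + \frac{1141}{-14 + \left(8 - 4 \sqrt{36 + 16}\right)} = \frac{332}{1323} + \frac{1141}{-14 + \left(8 - 4 \sqrt{52}\right)} = \frac{332}{1323} + \frac{1141}{-14 + \left(8 - 4 \cdot 2 \sqrt{13}\right)} = \frac{332}{1323} + \frac{1141}{-14 + \left(8 - 8 \sqrt{13}\right)} = \frac{332}{1323} + \frac{1141}{-6 - 8 \sqrt{13}}$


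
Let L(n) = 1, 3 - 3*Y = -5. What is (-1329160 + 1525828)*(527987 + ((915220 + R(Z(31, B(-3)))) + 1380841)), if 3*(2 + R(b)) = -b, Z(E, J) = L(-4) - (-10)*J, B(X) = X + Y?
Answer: 555399631692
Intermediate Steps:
Y = 8/3 (Y = 1 - ⅓*(-5) = 1 + 5/3 = 8/3 ≈ 2.6667)
B(X) = 8/3 + X (B(X) = X + 8/3 = 8/3 + X)
Z(E, J) = 1 + 10*J (Z(E, J) = 1 - (-10)*J = 1 + 10*J)
R(b) = -2 - b/3 (R(b) = -2 + (-b)/3 = -2 - b/3)
(-1329160 + 1525828)*(527987 + ((915220 + R(Z(31, B(-3)))) + 1380841)) = (-1329160 + 1525828)*(527987 + ((915220 + (-2 - (1 + 10*(8/3 - 3))/3)) + 1380841)) = 196668*(527987 + ((915220 + (-2 - (1 + 10*(-⅓))/3)) + 1380841)) = 196668*(527987 + ((915220 + (-2 - (1 - 10/3)/3)) + 1380841)) = 196668*(527987 + ((915220 + (-2 - ⅓*(-7/3))) + 1380841)) = 196668*(527987 + ((915220 + (-2 + 7/9)) + 1380841)) = 196668*(527987 + ((915220 - 11/9) + 1380841)) = 196668*(527987 + (8236969/9 + 1380841)) = 196668*(527987 + 20664538/9) = 196668*(25416421/9) = 555399631692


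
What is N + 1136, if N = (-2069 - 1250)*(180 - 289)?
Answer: 362907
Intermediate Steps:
N = 361771 (N = -3319*(-109) = 361771)
N + 1136 = 361771 + 1136 = 362907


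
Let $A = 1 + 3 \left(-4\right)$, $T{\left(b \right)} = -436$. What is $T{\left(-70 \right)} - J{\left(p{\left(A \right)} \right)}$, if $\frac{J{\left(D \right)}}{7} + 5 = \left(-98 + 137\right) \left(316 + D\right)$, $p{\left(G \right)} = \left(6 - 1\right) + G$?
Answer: $-85031$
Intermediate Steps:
$A = -11$ ($A = 1 - 12 = -11$)
$p{\left(G \right)} = 5 + G$
$J{\left(D \right)} = 86233 + 273 D$ ($J{\left(D \right)} = -35 + 7 \left(-98 + 137\right) \left(316 + D\right) = -35 + 7 \cdot 39 \left(316 + D\right) = -35 + 7 \left(12324 + 39 D\right) = -35 + \left(86268 + 273 D\right) = 86233 + 273 D$)
$T{\left(-70 \right)} - J{\left(p{\left(A \right)} \right)} = -436 - \left(86233 + 273 \left(5 - 11\right)\right) = -436 - \left(86233 + 273 \left(-6\right)\right) = -436 - \left(86233 - 1638\right) = -436 - 84595 = -85031$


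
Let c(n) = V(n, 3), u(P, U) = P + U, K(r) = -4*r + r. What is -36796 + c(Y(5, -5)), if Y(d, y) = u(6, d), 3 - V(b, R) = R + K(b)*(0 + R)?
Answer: -36697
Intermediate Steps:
K(r) = -3*r
V(b, R) = 3 - R + 3*R*b (V(b, R) = 3 - (R + (-3*b)*(0 + R)) = 3 - (R + (-3*b)*R) = 3 - (R - 3*R*b) = 3 + (-R + 3*R*b) = 3 - R + 3*R*b)
Y(d, y) = 6 + d
c(n) = 9*n (c(n) = 3 - 1*3 + 3*3*n = 3 - 3 + 9*n = 9*n)
-36796 + c(Y(5, -5)) = -36796 + 9*(6 + 5) = -36796 + 9*11 = -36796 + 99 = -36697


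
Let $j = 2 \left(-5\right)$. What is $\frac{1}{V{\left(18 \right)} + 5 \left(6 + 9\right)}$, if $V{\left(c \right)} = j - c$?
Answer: $\frac{1}{47} \approx 0.021277$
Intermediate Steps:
$j = -10$
$V{\left(c \right)} = -10 - c$
$\frac{1}{V{\left(18 \right)} + 5 \left(6 + 9\right)} = \frac{1}{\left(-10 - 18\right) + 5 \left(6 + 9\right)} = \frac{1}{\left(-10 - 18\right) + 5 \cdot 15} = \frac{1}{-28 + 75} = \frac{1}{47}$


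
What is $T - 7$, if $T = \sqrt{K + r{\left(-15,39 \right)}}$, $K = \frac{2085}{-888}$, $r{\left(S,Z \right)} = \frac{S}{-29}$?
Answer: $-7 + \frac{i \sqrt{33724390}}{4292} \approx -7.0 + 1.353 i$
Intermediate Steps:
$r{\left(S,Z \right)} = - \frac{S}{29}$ ($r{\left(S,Z \right)} = S \left(- \frac{1}{29}\right) = - \frac{S}{29}$)
$K = - \frac{695}{296}$ ($K = 2085 \left(- \frac{1}{888}\right) = - \frac{695}{296} \approx -2.348$)
$T = \frac{i \sqrt{33724390}}{4292}$ ($T = \sqrt{- \frac{695}{296} - - \frac{15}{29}} = \sqrt{- \frac{695}{296} + \frac{15}{29}} = \sqrt{- \frac{15715}{8584}} = \frac{i \sqrt{33724390}}{4292} \approx 1.353 i$)
$T - 7 = \frac{i \sqrt{33724390}}{4292} - 7 = -7 + \frac{i \sqrt{33724390}}{4292}$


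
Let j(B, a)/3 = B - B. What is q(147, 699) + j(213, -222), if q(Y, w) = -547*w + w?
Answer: -381654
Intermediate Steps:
q(Y, w) = -546*w
j(B, a) = 0 (j(B, a) = 3*(B - B) = 3*0 = 0)
q(147, 699) + j(213, -222) = -546*699 + 0 = -381654 + 0 = -381654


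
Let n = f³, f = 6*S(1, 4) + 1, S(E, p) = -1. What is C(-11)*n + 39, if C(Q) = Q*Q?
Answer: -15086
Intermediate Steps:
C(Q) = Q²
f = -5 (f = 6*(-1) + 1 = -6 + 1 = -5)
n = -125 (n = (-5)³ = -125)
C(-11)*n + 39 = (-11)²*(-125) + 39 = 121*(-125) + 39 = -15125 + 39 = -15086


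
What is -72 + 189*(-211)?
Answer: -39951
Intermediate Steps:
-72 + 189*(-211) = -72 - 39879 = -39951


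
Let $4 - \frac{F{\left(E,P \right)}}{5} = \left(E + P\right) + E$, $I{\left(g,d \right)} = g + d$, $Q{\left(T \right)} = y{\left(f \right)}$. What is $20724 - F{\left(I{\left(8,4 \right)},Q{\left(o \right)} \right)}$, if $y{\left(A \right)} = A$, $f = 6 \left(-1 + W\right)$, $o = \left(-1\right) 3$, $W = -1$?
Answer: $20764$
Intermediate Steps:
$o = -3$
$f = -12$ ($f = 6 \left(-1 - 1\right) = 6 \left(-2\right) = -12$)
$Q{\left(T \right)} = -12$
$I{\left(g,d \right)} = d + g$
$F{\left(E,P \right)} = 20 - 10 E - 5 P$ ($F{\left(E,P \right)} = 20 - 5 \left(\left(E + P\right) + E\right) = 20 - 5 \left(P + 2 E\right) = 20 - \left(5 P + 10 E\right) = 20 - 10 E - 5 P$)
$20724 - F{\left(I{\left(8,4 \right)},Q{\left(o \right)} \right)} = 20724 - \left(20 - 10 \left(4 + 8\right) - -60\right) = 20724 - \left(20 - 120 + 60\right) = 20724 - -40 = 20724 + 40 = 20764$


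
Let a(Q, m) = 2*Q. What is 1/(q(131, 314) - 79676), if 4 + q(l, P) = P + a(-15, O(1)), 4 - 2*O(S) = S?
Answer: -1/79396 ≈ -1.2595e-5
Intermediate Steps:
O(S) = 2 - S/2
q(l, P) = -34 + P (q(l, P) = -4 + (P + 2*(-15)) = -4 + (P - 30) = -4 + (-30 + P) = -34 + P)
1/(q(131, 314) - 79676) = 1/((-34 + 314) - 79676) = 1/(280 - 79676) = 1/(-79396) = -1/79396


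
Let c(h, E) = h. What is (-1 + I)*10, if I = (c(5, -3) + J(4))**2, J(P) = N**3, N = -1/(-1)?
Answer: 350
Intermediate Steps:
N = 1 (N = -1*(-1) = 1)
J(P) = 1 (J(P) = 1**3 = 1)
I = 36 (I = (5 + 1)**2 = 6**2 = 36)
(-1 + I)*10 = (-1 + 36)*10 = 35*10 = 350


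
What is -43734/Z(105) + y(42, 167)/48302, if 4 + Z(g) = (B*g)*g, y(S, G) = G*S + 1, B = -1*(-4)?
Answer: -450776557/532481248 ≈ -0.84656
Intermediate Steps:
B = 4
y(S, G) = 1 + G*S
Z(g) = -4 + 4*g² (Z(g) = -4 + (4*g)*g = -4 + 4*g²)
-43734/Z(105) + y(42, 167)/48302 = -43734/(-4 + 4*105²) + (1 + 167*42)/48302 = -43734/(-4 + 4*11025) + (1 + 7014)*(1/48302) = -43734/(-4 + 44100) + 7015*(1/48302) = -43734/44096 + 7015/48302 = -43734*1/44096 + 7015/48302 = -21867/22048 + 7015/48302 = -450776557/532481248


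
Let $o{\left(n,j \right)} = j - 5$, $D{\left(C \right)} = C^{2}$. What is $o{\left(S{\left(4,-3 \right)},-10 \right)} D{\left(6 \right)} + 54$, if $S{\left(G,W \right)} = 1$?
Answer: $-486$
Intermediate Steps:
$o{\left(n,j \right)} = -5 + j$
$o{\left(S{\left(4,-3 \right)},-10 \right)} D{\left(6 \right)} + 54 = \left(-5 - 10\right) 6^{2} + 54 = \left(-15\right) 36 + 54 = -540 + 54 = -486$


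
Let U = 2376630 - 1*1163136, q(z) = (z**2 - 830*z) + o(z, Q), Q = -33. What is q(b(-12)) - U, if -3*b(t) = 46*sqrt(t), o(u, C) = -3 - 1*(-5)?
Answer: -3648940/3 + 76360*I*sqrt(3)/3 ≈ -1.2163e+6 + 44086.0*I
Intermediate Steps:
o(u, C) = 2 (o(u, C) = -3 + 5 = 2)
b(t) = -46*sqrt(t)/3
q(z) = 2 + z**2 - 830*z (q(z) = (z**2 - 830*z) + 2 = 2 + z**2 - 830*z)
U = 1213494 (U = 2376630 - 1163136 = 1213494)
q(b(-12)) - U = (2 + (-92*I*sqrt(3)/3)**2 - (-38180)*sqrt(-12)/3) - 1*1213494 = (2 + (-92*I*sqrt(3)/3)**2 - (-38180)*2*I*sqrt(3)/3) - 1213494 = (2 + (-92*I*sqrt(3)/3)**2 - (-76360)*I*sqrt(3)/3) - 1213494 = (2 - 8464/3 + 76360*I*sqrt(3)/3) - 1213494 = (-8458/3 + 76360*I*sqrt(3)/3) - 1213494 = -3648940/3 + 76360*I*sqrt(3)/3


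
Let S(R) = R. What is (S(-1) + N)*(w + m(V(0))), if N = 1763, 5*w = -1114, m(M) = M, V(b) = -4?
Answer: -1998108/5 ≈ -3.9962e+5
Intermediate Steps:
w = -1114/5 (w = (⅕)*(-1114) = -1114/5 ≈ -222.80)
(S(-1) + N)*(w + m(V(0))) = (-1 + 1763)*(-1114/5 - 4) = 1762*(-1134/5) = -1998108/5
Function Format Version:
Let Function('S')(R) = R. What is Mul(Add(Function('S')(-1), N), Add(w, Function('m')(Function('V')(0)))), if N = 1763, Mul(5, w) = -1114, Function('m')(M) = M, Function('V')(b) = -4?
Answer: Rational(-1998108, 5) ≈ -3.9962e+5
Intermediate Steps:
w = Rational(-1114, 5) (w = Mul(Rational(1, 5), -1114) = Rational(-1114, 5) ≈ -222.80)
Mul(Add(Function('S')(-1), N), Add(w, Function('m')(Function('V')(0)))) = Mul(Add(-1, 1763), Add(Rational(-1114, 5), -4)) = Mul(1762, Rational(-1134, 5)) = Rational(-1998108, 5)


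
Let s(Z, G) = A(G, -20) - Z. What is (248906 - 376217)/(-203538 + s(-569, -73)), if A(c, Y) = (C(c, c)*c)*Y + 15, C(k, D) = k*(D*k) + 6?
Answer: 42437/189386338 ≈ 0.00022408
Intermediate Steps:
C(k, D) = 6 + D*k² (C(k, D) = D*k² + 6 = 6 + D*k²)
A(c, Y) = 15 + Y*c*(6 + c³) (A(c, Y) = ((6 + c*c²)*c)*Y + 15 = ((6 + c³)*c)*Y + 15 = (c*(6 + c³))*Y + 15 = Y*c*(6 + c³) + 15 = 15 + Y*c*(6 + c³))
s(Z, G) = 15 - Z - 20*G*(6 + G³) (s(Z, G) = (15 - 20*G*(6 + G³)) - Z = 15 - Z - 20*G*(6 + G³))
(248906 - 376217)/(-203538 + s(-569, -73)) = (248906 - 376217)/(-203538 + (15 - 1*(-569) - 20*(-73)*(6 + (-73)³))) = -127311/(-203538 + (15 + 569 - 20*(-73)*(6 - 389017))) = -127311/(-203538 + (15 + 569 - 20*(-73)*(-389011))) = -127311/(-203538 + (15 + 569 - 567956060)) = -127311/(-203538 - 567955476) = -127311/(-568159014) = -127311*(-1/568159014) = 42437/189386338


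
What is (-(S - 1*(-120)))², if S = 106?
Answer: 51076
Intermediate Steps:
(-(S - 1*(-120)))² = (-(106 - 1*(-120)))² = (-(106 + 120))² = (-1*226)² = (-226)² = 51076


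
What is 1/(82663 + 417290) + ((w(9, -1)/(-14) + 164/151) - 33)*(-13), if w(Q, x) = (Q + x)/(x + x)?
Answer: 217281074716/528450321 ≈ 411.17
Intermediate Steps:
w(Q, x) = (Q + x)/(2*x) (w(Q, x) = (Q + x)/((2*x)) = (Q + x)*(1/(2*x)) = (Q + x)/(2*x))
1/(82663 + 417290) + ((w(9, -1)/(-14) + 164/151) - 33)*(-13) = 1/(82663 + 417290) + ((((1/2)*(9 - 1)/(-1))/(-14) + 164/151) - 33)*(-13) = 1/499953 + ((((1/2)*(-1)*8)*(-1/14) + 164*(1/151)) - 33)*(-13) = 1/499953 + ((-4*(-1/14) + 164/151) - 33)*(-13) = 1/499953 + ((2/7 + 164/151) - 33)*(-13) = 1/499953 + (1450/1057 - 33)*(-13) = 1/499953 - 33431/1057*(-13) = 1/499953 + 434603/1057 = 217281074716/528450321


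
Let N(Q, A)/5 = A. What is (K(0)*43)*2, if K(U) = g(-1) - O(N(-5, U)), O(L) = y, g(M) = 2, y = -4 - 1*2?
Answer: 688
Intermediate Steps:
N(Q, A) = 5*A
y = -6 (y = -4 - 2 = -6)
O(L) = -6
K(U) = 8 (K(U) = 2 - 1*(-6) = 2 + 6 = 8)
(K(0)*43)*2 = (8*43)*2 = 344*2 = 688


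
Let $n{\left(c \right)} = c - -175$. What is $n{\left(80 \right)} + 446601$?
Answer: $446856$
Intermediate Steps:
$n{\left(c \right)} = 175 + c$ ($n{\left(c \right)} = c + 175 = 175 + c$)
$n{\left(80 \right)} + 446601 = \left(175 + 80\right) + 446601 = 255 + 446601 = 446856$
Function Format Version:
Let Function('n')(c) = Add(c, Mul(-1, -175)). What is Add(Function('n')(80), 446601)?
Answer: 446856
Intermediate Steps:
Function('n')(c) = Add(175, c) (Function('n')(c) = Add(c, 175) = Add(175, c))
Add(Function('n')(80), 446601) = Add(Add(175, 80), 446601) = Add(255, 446601) = 446856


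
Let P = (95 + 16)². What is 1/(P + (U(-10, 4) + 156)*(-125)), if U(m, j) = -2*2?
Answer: -1/6679 ≈ -0.00014972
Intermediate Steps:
U(m, j) = -4
P = 12321 (P = 111² = 12321)
1/(P + (U(-10, 4) + 156)*(-125)) = 1/(12321 + (-4 + 156)*(-125)) = 1/(12321 + 152*(-125)) = 1/(12321 - 19000) = 1/(-6679) = -1/6679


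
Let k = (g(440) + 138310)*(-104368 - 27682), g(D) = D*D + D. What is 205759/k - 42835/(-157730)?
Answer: 187985937324543/692226772427500 ≈ 0.27157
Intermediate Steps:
g(D) = D + D**2 (g(D) = D**2 + D = D + D**2)
k = -43886817500 (k = (440*(1 + 440) + 138310)*(-104368 - 27682) = (440*441 + 138310)*(-132050) = (194040 + 138310)*(-132050) = 332350*(-132050) = -43886817500)
205759/k - 42835/(-157730) = 205759/(-43886817500) - 42835/(-157730) = 205759*(-1/43886817500) - 42835*(-1/157730) = -205759/43886817500 + 8567/31546 = 187985937324543/692226772427500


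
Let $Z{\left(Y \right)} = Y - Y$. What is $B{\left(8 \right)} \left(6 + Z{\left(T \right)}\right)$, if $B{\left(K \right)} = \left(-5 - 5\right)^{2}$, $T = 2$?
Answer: $600$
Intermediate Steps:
$Z{\left(Y \right)} = 0$
$B{\left(K \right)} = 100$ ($B{\left(K \right)} = \left(-10\right)^{2} = 100$)
$B{\left(8 \right)} \left(6 + Z{\left(T \right)}\right) = 100 \left(6 + 0\right) = 100 \cdot 6 = 600$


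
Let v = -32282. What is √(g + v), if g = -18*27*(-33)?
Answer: 2*I*√4061 ≈ 127.45*I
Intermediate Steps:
g = 16038 (g = -486*(-33) = 16038)
√(g + v) = √(16038 - 32282) = √(-16244) = 2*I*√4061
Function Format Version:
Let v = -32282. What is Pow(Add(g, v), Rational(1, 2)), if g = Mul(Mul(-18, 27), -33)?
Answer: Mul(2, I, Pow(4061, Rational(1, 2))) ≈ Mul(127.45, I)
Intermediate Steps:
g = 16038 (g = Mul(-486, -33) = 16038)
Pow(Add(g, v), Rational(1, 2)) = Pow(Add(16038, -32282), Rational(1, 2)) = Pow(-16244, Rational(1, 2)) = Mul(2, I, Pow(4061, Rational(1, 2)))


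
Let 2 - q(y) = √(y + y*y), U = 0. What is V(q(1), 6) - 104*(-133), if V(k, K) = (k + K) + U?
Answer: 13840 - √2 ≈ 13839.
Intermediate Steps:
q(y) = 2 - √(y + y²) (q(y) = 2 - √(y + y*y) = 2 - √(y + y²))
V(k, K) = K + k (V(k, K) = (k + K) + 0 = (K + k) + 0 = K + k)
V(q(1), 6) - 104*(-133) = (6 + (2 - √(1*(1 + 1)))) - 104*(-133) = (6 + (2 - √(1*2))) + 13832 = (6 + (2 - √2)) + 13832 = (8 - √2) + 13832 = 13840 - √2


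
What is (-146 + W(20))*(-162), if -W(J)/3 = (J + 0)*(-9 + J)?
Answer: 130572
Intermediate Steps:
W(J) = -3*J*(-9 + J) (W(J) = -3*(J + 0)*(-9 + J) = -3*J*(-9 + J))
(-146 + W(20))*(-162) = (-146 + 3*20*(9 - 1*20))*(-162) = (-146 + 3*20*(9 - 20))*(-162) = (-146 + 3*20*(-11))*(-162) = (-146 - 660)*(-162) = -806*(-162) = 130572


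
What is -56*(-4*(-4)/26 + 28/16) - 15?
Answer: -1917/13 ≈ -147.46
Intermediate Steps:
-56*(-4*(-4)/26 + 28/16) - 15 = -56*(16*(1/26) + 28*(1/16)) - 15 = -56*(8/13 + 7/4) - 15 = -56*123/52 - 15 = -1722/13 - 15 = -1917/13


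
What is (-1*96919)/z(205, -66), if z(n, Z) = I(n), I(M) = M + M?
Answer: -96919/410 ≈ -236.39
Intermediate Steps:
I(M) = 2*M
z(n, Z) = 2*n
(-1*96919)/z(205, -66) = (-1*96919)/((2*205)) = -96919/410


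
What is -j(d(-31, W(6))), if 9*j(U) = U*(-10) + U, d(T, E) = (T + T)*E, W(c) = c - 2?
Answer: -248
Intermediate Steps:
W(c) = -2 + c
d(T, E) = 2*E*T (d(T, E) = (2*T)*E = 2*E*T)
j(U) = -U (j(U) = (U*(-10) + U)/9 = (-10*U + U)/9 = (-9*U)/9 = -U)
-j(d(-31, W(6))) = -(-1)*2*(-2 + 6)*(-31) = -(-1)*2*4*(-31) = -(-1)*(-248) = -1*248 = -248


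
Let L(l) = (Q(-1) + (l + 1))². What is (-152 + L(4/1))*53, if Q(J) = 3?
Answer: -4664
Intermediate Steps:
L(l) = (4 + l)² (L(l) = (3 + (l + 1))² = (3 + (1 + l))² = (4 + l)²)
(-152 + L(4/1))*53 = (-152 + (4 + 4/1)²)*53 = (-152 + (4 + 4*1)²)*53 = (-152 + (4 + 4)²)*53 = (-152 + 8²)*53 = (-152 + 64)*53 = -88*53 = -4664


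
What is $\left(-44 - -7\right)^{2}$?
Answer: $1369$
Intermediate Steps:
$\left(-44 - -7\right)^{2} = \left(-44 + \left(21 - 14\right)\right)^{2} = \left(-44 + 7\right)^{2} = \left(-37\right)^{2} = 1369$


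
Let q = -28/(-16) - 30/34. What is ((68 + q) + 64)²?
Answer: 81631225/4624 ≈ 17654.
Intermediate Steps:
q = 59/68 (q = -28*(-1/16) - 30*1/34 = 7/4 - 15/17 = 59/68 ≈ 0.86765)
((68 + q) + 64)² = ((68 + 59/68) + 64)² = (4683/68 + 64)² = (9035/68)² = 81631225/4624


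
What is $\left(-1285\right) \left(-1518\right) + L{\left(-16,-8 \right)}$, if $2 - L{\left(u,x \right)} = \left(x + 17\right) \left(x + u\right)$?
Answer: $1950848$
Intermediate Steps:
$L{\left(u,x \right)} = 2 - \left(17 + x\right) \left(u + x\right)$ ($L{\left(u,x \right)} = 2 - \left(x + 17\right) \left(x + u\right) = 2 - \left(17 + x\right) \left(u + x\right)$)
$\left(-1285\right) \left(-1518\right) + L{\left(-16,-8 \right)} = \left(-1285\right) \left(-1518\right) - \left(-346 + 128\right) = 1950630 + \left(2 - 64 + 272 + 136 - 128\right) = 1950630 + 218 = 1950848$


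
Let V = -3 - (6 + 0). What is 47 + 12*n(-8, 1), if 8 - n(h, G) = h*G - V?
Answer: 131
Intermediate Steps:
V = -9 (V = -3 - 1*6 = -3 - 6 = -9)
n(h, G) = -1 - G*h (n(h, G) = 8 - (h*G - 1*(-9)) = 8 - (G*h + 9) = 8 - (9 + G*h) = 8 + (-9 - G*h) = -1 - G*h)
47 + 12*n(-8, 1) = 47 + 12*(-1 - 1*1*(-8)) = 47 + 12*(-1 + 8) = 47 + 12*7 = 47 + 84 = 131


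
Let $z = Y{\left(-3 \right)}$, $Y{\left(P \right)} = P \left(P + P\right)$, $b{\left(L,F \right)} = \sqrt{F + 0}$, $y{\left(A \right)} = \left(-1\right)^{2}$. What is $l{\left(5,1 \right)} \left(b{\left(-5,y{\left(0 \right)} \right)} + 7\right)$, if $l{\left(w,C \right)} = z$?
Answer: $144$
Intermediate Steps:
$y{\left(A \right)} = 1$
$b{\left(L,F \right)} = \sqrt{F}$
$Y{\left(P \right)} = 2 P^{2}$ ($Y{\left(P \right)} = P 2 P = 2 P^{2}$)
$z = 18$ ($z = 2 \left(-3\right)^{2} = 2 \cdot 9 = 18$)
$l{\left(w,C \right)} = 18$
$l{\left(5,1 \right)} \left(b{\left(-5,y{\left(0 \right)} \right)} + 7\right) = 18 \left(\sqrt{1} + 7\right) = 18 \left(1 + 7\right) = 18 \cdot 8 = 144$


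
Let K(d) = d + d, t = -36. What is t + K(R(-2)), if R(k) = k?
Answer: -40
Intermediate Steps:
K(d) = 2*d
t + K(R(-2)) = -36 + 2*(-2) = -36 - 4 = -40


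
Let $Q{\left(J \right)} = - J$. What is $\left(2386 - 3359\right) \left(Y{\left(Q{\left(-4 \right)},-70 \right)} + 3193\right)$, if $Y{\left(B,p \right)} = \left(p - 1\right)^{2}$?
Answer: $-8011682$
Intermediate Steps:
$Y{\left(B,p \right)} = \left(-1 + p\right)^{2}$
$\left(2386 - 3359\right) \left(Y{\left(Q{\left(-4 \right)},-70 \right)} + 3193\right) = \left(2386 - 3359\right) \left(\left(-1 - 70\right)^{2} + 3193\right) = - 973 \left(\left(-71\right)^{2} + 3193\right) = - 973 \left(5041 + 3193\right) = \left(-973\right) 8234 = -8011682$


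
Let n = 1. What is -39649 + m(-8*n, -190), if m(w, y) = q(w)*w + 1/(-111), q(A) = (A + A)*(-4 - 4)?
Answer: -4514704/111 ≈ -40673.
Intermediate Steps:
q(A) = -16*A (q(A) = (2*A)*(-8) = -16*A)
m(w, y) = -1/111 - 16*w² (m(w, y) = (-16*w)*w + 1/(-111) = -16*w² - 1/111 = -1/111 - 16*w²)
-39649 + m(-8*n, -190) = -39649 + (-1/111 - 16*(-8*1)²) = -39649 + (-1/111 - 16*(-8)²) = -39649 + (-1/111 - 16*64) = -39649 + (-1/111 - 1024) = -39649 - 113665/111 = -4514704/111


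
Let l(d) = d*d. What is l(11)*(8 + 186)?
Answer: 23474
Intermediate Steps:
l(d) = d²
l(11)*(8 + 186) = 11²*(8 + 186) = 121*194 = 23474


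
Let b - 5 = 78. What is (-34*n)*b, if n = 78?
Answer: -220116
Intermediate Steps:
b = 83 (b = 5 + 78 = 83)
(-34*n)*b = -34*78*83 = -2652*83 = -220116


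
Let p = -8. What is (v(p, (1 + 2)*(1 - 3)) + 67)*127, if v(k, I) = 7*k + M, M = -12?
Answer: -127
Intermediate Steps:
v(k, I) = -12 + 7*k (v(k, I) = 7*k - 12 = -12 + 7*k)
(v(p, (1 + 2)*(1 - 3)) + 67)*127 = ((-12 + 7*(-8)) + 67)*127 = ((-12 - 56) + 67)*127 = (-68 + 67)*127 = -1*127 = -127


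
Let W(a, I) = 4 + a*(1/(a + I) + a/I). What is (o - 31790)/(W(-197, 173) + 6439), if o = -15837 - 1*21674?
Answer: -287737752/27716833 ≈ -10.381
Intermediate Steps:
W(a, I) = 4 + a*(1/(I + a) + a/I)
o = -37511 (o = -15837 - 21674 = -37511)
(o - 31790)/(W(-197, 173) + 6439) = (-37511 - 31790)/(((-197)³ + 4*173² + 173*(-197)² + 5*173*(-197))/(173*(173 - 197)) + 6439) = -69301/((1/173)*(-7645373 + 4*29929 + 173*38809 - 170405)/(-24) + 6439) = -69301/((1/173)*(-1/24)*(-7645373 + 119716 + 6713957 - 170405) + 6439) = -69301/((1/173)*(-1/24)*(-982105) + 6439) = -69301/(982105/4152 + 6439) = -69301/27716833/4152 = -69301*4152/27716833 = -287737752/27716833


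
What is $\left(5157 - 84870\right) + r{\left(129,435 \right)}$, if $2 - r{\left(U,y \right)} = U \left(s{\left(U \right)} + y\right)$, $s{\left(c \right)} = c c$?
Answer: $-2282515$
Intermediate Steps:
$s{\left(c \right)} = c^{2}$
$r{\left(U,y \right)} = 2 - U \left(y + U^{2}\right)$ ($r{\left(U,y \right)} = 2 - U \left(U^{2} + y\right) = 2 - U \left(y + U^{2}\right)$)
$\left(5157 - 84870\right) + r{\left(129,435 \right)} = \left(5157 - 84870\right) - \left(2146687 + 56115\right) = -79713 - 2202802 = -2282515$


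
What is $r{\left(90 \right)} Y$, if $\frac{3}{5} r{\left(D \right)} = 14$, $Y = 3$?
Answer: $70$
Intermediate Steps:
$r{\left(D \right)} = \frac{70}{3}$ ($r{\left(D \right)} = \frac{5}{3} \cdot 14 = \frac{70}{3}$)
$r{\left(90 \right)} Y = \frac{70}{3} \cdot 3 = 70$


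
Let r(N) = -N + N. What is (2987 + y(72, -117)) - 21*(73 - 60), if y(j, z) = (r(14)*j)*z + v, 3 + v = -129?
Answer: 2582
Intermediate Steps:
v = -132 (v = -3 - 129 = -132)
r(N) = 0
y(j, z) = -132 (y(j, z) = (0*j)*z - 132 = 0*z - 132 = 0 - 132 = -132)
(2987 + y(72, -117)) - 21*(73 - 60) = (2987 - 132) - 21*(73 - 60) = 2855 - 21*13 = 2855 - 273 = 2582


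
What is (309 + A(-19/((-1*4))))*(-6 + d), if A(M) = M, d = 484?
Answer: 299945/2 ≈ 1.4997e+5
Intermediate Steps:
(309 + A(-19/((-1*4))))*(-6 + d) = (309 - 19/((-1*4)))*(-6 + 484) = (309 - 19/(-4))*478 = (309 - 19*(-¼))*478 = (309 + 19/4)*478 = (1255/4)*478 = 299945/2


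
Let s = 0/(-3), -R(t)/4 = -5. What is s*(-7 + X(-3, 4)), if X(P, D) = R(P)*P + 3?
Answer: 0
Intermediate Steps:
R(t) = 20 (R(t) = -4*(-5) = 20)
s = 0 (s = -⅓*0 = 0)
X(P, D) = 3 + 20*P (X(P, D) = 20*P + 3 = 3 + 20*P)
s*(-7 + X(-3, 4)) = 0*(-7 + (3 + 20*(-3))) = 0*(-7 + (3 - 60)) = 0*(-7 - 57) = 0*(-64) = 0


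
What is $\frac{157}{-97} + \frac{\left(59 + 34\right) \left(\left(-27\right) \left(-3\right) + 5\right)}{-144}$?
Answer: $- \frac{133069}{2328} \approx -57.16$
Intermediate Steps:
$\frac{157}{-97} + \frac{\left(59 + 34\right) \left(\left(-27\right) \left(-3\right) + 5\right)}{-144} = 157 \left(- \frac{1}{97}\right) + 93 \left(81 + 5\right) \left(- \frac{1}{144}\right) = - \frac{157}{97} + 93 \cdot 86 \left(- \frac{1}{144}\right) = - \frac{157}{97} + 7998 \left(- \frac{1}{144}\right) = - \frac{157}{97} - \frac{1333}{24} = - \frac{133069}{2328}$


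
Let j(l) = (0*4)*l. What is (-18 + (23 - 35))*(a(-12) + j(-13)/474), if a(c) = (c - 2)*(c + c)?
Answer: -10080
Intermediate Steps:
j(l) = 0 (j(l) = 0*l = 0)
a(c) = 2*c*(-2 + c) (a(c) = (-2 + c)*(2*c) = 2*c*(-2 + c))
(-18 + (23 - 35))*(a(-12) + j(-13)/474) = (-18 + (23 - 35))*(2*(-12)*(-2 - 12) + 0/474) = (-18 - 12)*(2*(-12)*(-14) + 0*(1/474)) = -30*(336 + 0) = -30*336 = -10080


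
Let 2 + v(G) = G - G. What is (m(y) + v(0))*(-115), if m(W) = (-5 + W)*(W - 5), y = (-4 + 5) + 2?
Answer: -230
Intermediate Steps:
v(G) = -2 (v(G) = -2 + (G - G) = -2 + 0 = -2)
y = 3 (y = 1 + 2 = 3)
m(W) = (-5 + W)**2 (m(W) = (-5 + W)*(-5 + W) = (-5 + W)**2)
(m(y) + v(0))*(-115) = ((-5 + 3)**2 - 2)*(-115) = ((-2)**2 - 2)*(-115) = (4 - 2)*(-115) = 2*(-115) = -230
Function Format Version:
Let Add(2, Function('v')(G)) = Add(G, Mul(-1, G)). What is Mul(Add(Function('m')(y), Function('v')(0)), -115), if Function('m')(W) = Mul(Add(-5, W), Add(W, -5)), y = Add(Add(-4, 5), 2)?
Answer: -230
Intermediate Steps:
Function('v')(G) = -2 (Function('v')(G) = Add(-2, Add(G, Mul(-1, G))) = Add(-2, 0) = -2)
y = 3 (y = Add(1, 2) = 3)
Function('m')(W) = Pow(Add(-5, W), 2) (Function('m')(W) = Mul(Add(-5, W), Add(-5, W)) = Pow(Add(-5, W), 2))
Mul(Add(Function('m')(y), Function('v')(0)), -115) = Mul(Add(Pow(Add(-5, 3), 2), -2), -115) = Mul(Add(Pow(-2, 2), -2), -115) = Mul(Add(4, -2), -115) = Mul(2, -115) = -230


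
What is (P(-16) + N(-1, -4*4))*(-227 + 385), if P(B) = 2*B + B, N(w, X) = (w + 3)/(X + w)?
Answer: -129244/17 ≈ -7602.6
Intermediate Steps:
N(w, X) = (3 + w)/(X + w)
P(B) = 3*B
(P(-16) + N(-1, -4*4))*(-227 + 385) = (3*(-16) + (3 - 1)/(-4*4 - 1))*(-227 + 385) = (-48 + 2/(-16 - 1))*158 = (-48 + 2/(-17))*158 = (-48 - 1/17*2)*158 = (-48 - 2/17)*158 = -818/17*158 = -129244/17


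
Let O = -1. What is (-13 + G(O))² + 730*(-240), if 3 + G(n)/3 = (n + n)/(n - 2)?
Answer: -174800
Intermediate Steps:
G(n) = -9 + 6*n/(-2 + n) (G(n) = -9 + 3*((n + n)/(n - 2)) = -9 + 3*((2*n)/(-2 + n)) = -9 + 3*(2*n/(-2 + n)) = -9 + 6*n/(-2 + n))
(-13 + G(O))² + 730*(-240) = (-13 + 3*(6 - 1*(-1))/(-2 - 1))² + 730*(-240) = (-13 + 3*(6 + 1)/(-3))² - 175200 = (-13 + 3*(-⅓)*7)² - 175200 = (-13 - 7)² - 175200 = (-20)² - 175200 = 400 - 175200 = -174800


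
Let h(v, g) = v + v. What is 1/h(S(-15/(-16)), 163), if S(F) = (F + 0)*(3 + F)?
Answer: 128/945 ≈ 0.13545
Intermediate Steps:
S(F) = F*(3 + F)
h(v, g) = 2*v
1/h(S(-15/(-16)), 163) = 1/(2*((-15/(-16))*(3 - 15/(-16)))) = 1/(2*((-15*(-1/16))*(3 - 15*(-1/16)))) = 1/(2*(15*(3 + 15/16)/16)) = 1/(2*((15/16)*(63/16))) = 1/(2*(945/256)) = 1/(945/128) = 128/945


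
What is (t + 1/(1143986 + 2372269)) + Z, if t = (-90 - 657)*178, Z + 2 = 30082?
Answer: -361773411929/3516255 ≈ -1.0289e+5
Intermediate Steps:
Z = 30080 (Z = -2 + 30082 = 30080)
t = -132966 (t = -747*178 = -132966)
(t + 1/(1143986 + 2372269)) + Z = (-132966 + 1/(1143986 + 2372269)) + 30080 = (-132966 + 1/3516255) + 30080 = -467542362329/3516255 + 30080 = -361773411929/3516255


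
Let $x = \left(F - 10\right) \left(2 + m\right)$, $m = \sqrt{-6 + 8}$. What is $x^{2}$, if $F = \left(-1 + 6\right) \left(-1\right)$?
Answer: $1350 + 900 \sqrt{2} \approx 2622.8$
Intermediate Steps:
$m = \sqrt{2} \approx 1.4142$
$F = -5$ ($F = 5 \left(-1\right) = -5$)
$x = -30 - 15 \sqrt{2}$ ($x = \left(-5 - 10\right) \left(2 + \sqrt{2}\right) = - 15 \left(2 + \sqrt{2}\right) = -30 - 15 \sqrt{2} \approx -51.213$)
$x^{2} = \left(-30 - 15 \sqrt{2}\right)^{2}$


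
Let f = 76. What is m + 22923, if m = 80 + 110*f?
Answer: 31363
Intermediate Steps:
m = 8440 (m = 80 + 110*76 = 80 + 8360 = 8440)
m + 22923 = 8440 + 22923 = 31363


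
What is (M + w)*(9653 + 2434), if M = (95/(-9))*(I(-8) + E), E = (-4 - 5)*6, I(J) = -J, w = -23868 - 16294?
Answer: -479569184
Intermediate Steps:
w = -40162
E = -54 (E = -9*6 = -54)
M = 4370/9 (M = (95/(-9))*(-1*(-8) - 54) = (95*(-⅑))*(8 - 54) = -95/9*(-46) = 4370/9 ≈ 485.56)
(M + w)*(9653 + 2434) = (4370/9 - 40162)*(9653 + 2434) = -357088/9*12087 = -479569184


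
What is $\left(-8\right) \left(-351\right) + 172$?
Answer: $2980$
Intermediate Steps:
$\left(-8\right) \left(-351\right) + 172 = 2808 + 172 = 2980$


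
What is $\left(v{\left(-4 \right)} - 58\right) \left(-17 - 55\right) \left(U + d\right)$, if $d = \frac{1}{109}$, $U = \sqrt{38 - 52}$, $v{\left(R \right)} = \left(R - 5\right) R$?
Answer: $\frac{1584}{109} + 1584 i \sqrt{14} \approx 14.532 + 5926.8 i$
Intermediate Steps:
$v{\left(R \right)} = R \left(-5 + R\right)$ ($v{\left(R \right)} = \left(-5 + R\right) R = R \left(-5 + R\right)$)
$U = i \sqrt{14}$ ($U = \sqrt{-14} = i \sqrt{14} \approx 3.7417 i$)
$d = \frac{1}{109} \approx 0.0091743$
$\left(v{\left(-4 \right)} - 58\right) \left(-17 - 55\right) \left(U + d\right) = \left(- 4 \left(-5 - 4\right) - 58\right) \left(-17 - 55\right) \left(i \sqrt{14} + \frac{1}{109}\right) = \left(\left(-4\right) \left(-9\right) - 58\right) \left(-72\right) \left(\frac{1}{109} + i \sqrt{14}\right) = \left(36 - 58\right) \left(-72\right) \left(\frac{1}{109} + i \sqrt{14}\right) = \left(-22\right) \left(-72\right) \left(\frac{1}{109} + i \sqrt{14}\right) = 1584 \left(\frac{1}{109} + i \sqrt{14}\right) = \frac{1584}{109} + 1584 i \sqrt{14}$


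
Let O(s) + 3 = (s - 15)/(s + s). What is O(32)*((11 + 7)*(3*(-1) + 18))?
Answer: -23625/32 ≈ -738.28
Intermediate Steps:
O(s) = -3 + (-15 + s)/(2*s) (O(s) = -3 + (s - 15)/(s + s) = -3 + (-15 + s)/((2*s)) = -3 + (-15 + s)*(1/(2*s)) = -3 + (-15 + s)/(2*s))
O(32)*((11 + 7)*(3*(-1) + 18)) = ((5/2)*(-3 - 1*32)/32)*((11 + 7)*(3*(-1) + 18)) = ((5/2)*(1/32)*(-3 - 32))*(18*(-3 + 18)) = ((5/2)*(1/32)*(-35))*(18*15) = -175/64*270 = -23625/32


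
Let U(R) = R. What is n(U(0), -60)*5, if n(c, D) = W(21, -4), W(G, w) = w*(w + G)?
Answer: -340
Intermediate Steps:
W(G, w) = w*(G + w)
n(c, D) = -68 (n(c, D) = -4*(21 - 4) = -4*17 = -68)
n(U(0), -60)*5 = -68*5 = -340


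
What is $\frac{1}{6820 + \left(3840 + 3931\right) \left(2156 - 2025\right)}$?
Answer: $\frac{1}{1024821} \approx 9.7578 \cdot 10^{-7}$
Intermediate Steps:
$\frac{1}{6820 + \left(3840 + 3931\right) \left(2156 - 2025\right)} = \frac{1}{6820 + 7771 \cdot 131} = \frac{1}{6820 + 1018001} = \frac{1}{1024821}$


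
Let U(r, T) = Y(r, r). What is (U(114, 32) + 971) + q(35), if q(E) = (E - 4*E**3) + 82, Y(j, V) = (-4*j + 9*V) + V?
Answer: -169728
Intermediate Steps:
Y(j, V) = -4*j + 10*V
U(r, T) = 6*r (U(r, T) = -4*r + 10*r = 6*r)
q(E) = 82 + E - 4*E**3
(U(114, 32) + 971) + q(35) = (6*114 + 971) + (82 + 35 - 4*35**3) = (684 + 971) + (82 + 35 - 4*42875) = 1655 + (82 + 35 - 171500) = 1655 - 171383 = -169728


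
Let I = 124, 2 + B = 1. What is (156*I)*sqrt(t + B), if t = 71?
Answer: 19344*sqrt(70) ≈ 1.6184e+5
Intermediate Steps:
B = -1 (B = -2 + 1 = -1)
(156*I)*sqrt(t + B) = (156*124)*sqrt(71 - 1) = 19344*sqrt(70)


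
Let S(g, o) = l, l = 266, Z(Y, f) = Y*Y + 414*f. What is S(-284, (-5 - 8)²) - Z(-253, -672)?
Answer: 214465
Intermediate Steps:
Z(Y, f) = Y² + 414*f
S(g, o) = 266
S(-284, (-5 - 8)²) - Z(-253, -672) = 266 - ((-253)² + 414*(-672)) = 266 - (64009 - 278208) = 266 - 1*(-214199) = 266 + 214199 = 214465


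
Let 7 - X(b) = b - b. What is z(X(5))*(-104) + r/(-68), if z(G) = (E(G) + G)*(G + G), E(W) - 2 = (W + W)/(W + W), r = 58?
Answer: -495069/34 ≈ -14561.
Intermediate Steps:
X(b) = 7 (X(b) = 7 - (b - b) = 7 - 1*0 = 7 + 0 = 7)
E(W) = 3 (E(W) = 2 + (W + W)/(W + W) = 2 + (2*W)/((2*W)) = 2 + (2*W)*(1/(2*W)) = 2 + 1 = 3)
z(G) = 2*G*(3 + G) (z(G) = (3 + G)*(G + G) = (3 + G)*(2*G) = 2*G*(3 + G))
z(X(5))*(-104) + r/(-68) = (2*7*(3 + 7))*(-104) + 58/(-68) = (2*7*10)*(-104) + 58*(-1/68) = 140*(-104) - 29/34 = -14560 - 29/34 = -495069/34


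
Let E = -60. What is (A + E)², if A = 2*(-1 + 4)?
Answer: 2916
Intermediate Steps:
A = 6 (A = 2*3 = 6)
(A + E)² = (6 - 60)² = (-54)² = 2916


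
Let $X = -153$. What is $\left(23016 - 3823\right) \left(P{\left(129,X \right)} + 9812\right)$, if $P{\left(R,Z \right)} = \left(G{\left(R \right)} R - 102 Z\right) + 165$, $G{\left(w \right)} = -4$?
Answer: $481110931$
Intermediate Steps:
$P{\left(R,Z \right)} = 165 - 102 Z - 4 R$ ($P{\left(R,Z \right)} = \left(- 4 R - 102 Z\right) + 165 = \left(- 102 Z - 4 R\right) + 165 = 165 - 102 Z - 4 R$)
$\left(23016 - 3823\right) \left(P{\left(129,X \right)} + 9812\right) = \left(23016 - 3823\right) \left(\left(165 - -15606 - 516\right) + 9812\right) = 19193 \left(\left(165 + 15606 - 516\right) + 9812\right) = 19193 \left(15255 + 9812\right) = 19193 \cdot 25067 = 481110931$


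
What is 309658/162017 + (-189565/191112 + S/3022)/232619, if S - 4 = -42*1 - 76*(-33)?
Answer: 20800785720711148349/10883239649336655336 ≈ 1.9113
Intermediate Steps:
S = 2470 (S = 4 + (-42*1 - 76*(-33)) = 4 + (-42 + 2508) = 4 + 2466 = 2470)
309658/162017 + (-189565/191112 + S/3022)/232619 = 309658/162017 + (-189565/191112 + 2470/3022)/232619 = 309658*(1/162017) + (-189565*1/191112 + 2470*(1/3022))*(1/232619) = 309658/162017 + (-189565/191112 + 1235/1511)*(1/232619) = 309658/162017 - 50409395/288770232*1/232619 = 309658/162017 - 50409395/67173442597608 = 20800785720711148349/10883239649336655336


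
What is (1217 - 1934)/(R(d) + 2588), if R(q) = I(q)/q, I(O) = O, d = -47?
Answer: -239/863 ≈ -0.27694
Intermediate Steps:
R(q) = 1 (R(q) = q/q = 1)
(1217 - 1934)/(R(d) + 2588) = (1217 - 1934)/(1 + 2588) = -717/2589 = -717*1/2589 = -239/863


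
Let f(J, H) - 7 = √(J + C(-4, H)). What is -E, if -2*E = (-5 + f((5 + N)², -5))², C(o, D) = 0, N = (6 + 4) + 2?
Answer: 361/2 ≈ 180.50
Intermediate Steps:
N = 12 (N = 10 + 2 = 12)
f(J, H) = 7 + √J (f(J, H) = 7 + √(J + 0) = 7 + √J)
E = -361/2 (E = -(-5 + (7 + √((5 + 12)²)))²/2 = -(-5 + (7 + √(17²)))²/2 = -(-5 + (7 + √289))²/2 = -(-5 + (7 + 17))²/2 = -(-5 + 24)²/2 = -½*19² = -½*361 = -361/2 ≈ -180.50)
-E = -1*(-361/2) = 361/2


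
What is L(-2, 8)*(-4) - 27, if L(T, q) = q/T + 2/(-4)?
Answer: -9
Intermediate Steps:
L(T, q) = -½ + q/T (L(T, q) = q/T + 2*(-¼) = q/T - ½ = -½ + q/T)
L(-2, 8)*(-4) - 27 = ((8 - ½*(-2))/(-2))*(-4) - 27 = -(8 + 1)/2*(-4) - 27 = -½*9*(-4) - 27 = -9/2*(-4) - 27 = 18 - 27 = -9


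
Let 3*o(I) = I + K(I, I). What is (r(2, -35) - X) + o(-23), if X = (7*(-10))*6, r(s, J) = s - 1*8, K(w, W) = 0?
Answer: 1219/3 ≈ 406.33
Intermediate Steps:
r(s, J) = -8 + s (r(s, J) = s - 8 = -8 + s)
o(I) = I/3 (o(I) = (I + 0)/3 = I/3)
X = -420 (X = -70*6 = -420)
(r(2, -35) - X) + o(-23) = ((-8 + 2) - 1*(-420)) + (⅓)*(-23) = (-6 + 420) - 23/3 = 414 - 23/3 = 1219/3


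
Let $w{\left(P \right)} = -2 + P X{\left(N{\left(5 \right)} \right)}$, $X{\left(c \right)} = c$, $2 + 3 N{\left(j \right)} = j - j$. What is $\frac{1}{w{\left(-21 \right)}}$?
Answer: $\frac{1}{12} \approx 0.083333$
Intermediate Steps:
$N{\left(j \right)} = - \frac{2}{3}$ ($N{\left(j \right)} = - \frac{2}{3} + \frac{j - j}{3} = - \frac{2}{3} + \frac{1}{3} \cdot 0 = - \frac{2}{3} + 0 = - \frac{2}{3}$)
$w{\left(P \right)} = -2 - \frac{2 P}{3}$ ($w{\left(P \right)} = -2 + P \left(- \frac{2}{3}\right) = -2 - \frac{2 P}{3}$)
$\frac{1}{w{\left(-21 \right)}} = \frac{1}{-2 - -14} = \frac{1}{-2 + 14} = \frac{1}{12}$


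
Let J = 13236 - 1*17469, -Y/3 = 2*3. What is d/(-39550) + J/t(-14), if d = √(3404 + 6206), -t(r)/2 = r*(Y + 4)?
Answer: 4233/392 - 31*√10/39550 ≈ 10.796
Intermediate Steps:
Y = -18 (Y = -6*3 = -3*6 = -18)
t(r) = 28*r (t(r) = -2*r*(-18 + 4) = -2*r*(-14) = -(-28)*r = 28*r)
J = -4233 (J = 13236 - 17469 = -4233)
d = 31*√10 (d = √9610 = 31*√10 ≈ 98.031)
d/(-39550) + J/t(-14) = (31*√10)/(-39550) - 4233/(28*(-14)) = (31*√10)*(-1/39550) - 4233/(-392) = -31*√10/39550 - 4233*(-1/392) = -31*√10/39550 + 4233/392 = 4233/392 - 31*√10/39550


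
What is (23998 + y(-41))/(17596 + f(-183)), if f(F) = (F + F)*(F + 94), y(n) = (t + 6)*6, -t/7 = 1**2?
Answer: 11996/25085 ≈ 0.47821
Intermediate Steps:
t = -7 (t = -7*1**2 = -7*1 = -7)
y(n) = -6 (y(n) = (-7 + 6)*6 = -1*6 = -6)
f(F) = 2*F*(94 + F) (f(F) = (2*F)*(94 + F) = 2*F*(94 + F))
(23998 + y(-41))/(17596 + f(-183)) = (23998 - 6)/(17596 + 2*(-183)*(94 - 183)) = 23992/(17596 + 2*(-183)*(-89)) = 23992/(17596 + 32574) = 23992/50170 = 23992*(1/50170) = 11996/25085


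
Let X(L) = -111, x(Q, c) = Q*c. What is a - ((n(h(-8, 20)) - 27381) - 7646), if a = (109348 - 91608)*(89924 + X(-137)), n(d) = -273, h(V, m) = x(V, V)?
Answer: 1593317920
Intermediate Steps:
h(V, m) = V² (h(V, m) = V*V = V²)
a = 1593282620 (a = (109348 - 91608)*(89924 - 111) = 17740*89813 = 1593282620)
a - ((n(h(-8, 20)) - 27381) - 7646) = 1593282620 - ((-273 - 27381) - 7646) = 1593282620 - (-27654 - 7646) = 1593282620 - 1*(-35300) = 1593282620 + 35300 = 1593317920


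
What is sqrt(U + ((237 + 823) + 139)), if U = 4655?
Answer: sqrt(5854) ≈ 76.511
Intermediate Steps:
sqrt(U + ((237 + 823) + 139)) = sqrt(4655 + ((237 + 823) + 139)) = sqrt(4655 + (1060 + 139)) = sqrt(4655 + 1199) = sqrt(5854)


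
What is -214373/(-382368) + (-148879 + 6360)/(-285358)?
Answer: 57833877763/54555883872 ≈ 1.0601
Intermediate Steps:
-214373/(-382368) + (-148879 + 6360)/(-285358) = -214373*(-1/382368) - 142519*(-1/285358) = 214373/382368 + 142519/285358 = 57833877763/54555883872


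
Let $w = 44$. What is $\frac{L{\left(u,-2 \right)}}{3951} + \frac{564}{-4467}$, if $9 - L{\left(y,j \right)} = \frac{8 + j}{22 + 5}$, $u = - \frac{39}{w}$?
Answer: $- \frac{6567461}{52947351} \approx -0.12404$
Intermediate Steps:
$u = - \frac{39}{44} \approx -0.88636$
$L{\left(y,j \right)} = \frac{235}{27} - \frac{j}{27}$ ($L{\left(y,j \right)} = 9 - \frac{8 + j}{22 + 5} = 9 - \frac{8 + j}{27} = 9 - \left(8 + j\right) \frac{1}{27} = 9 - \left(\frac{8}{27} + \frac{j}{27}\right) = \frac{235}{27} - \frac{j}{27}$)
$\frac{L{\left(u,-2 \right)}}{3951} + \frac{564}{-4467} = \frac{\frac{235}{27} - - \frac{2}{27}}{3951} + \frac{564}{-4467} = \left(\frac{235}{27} + \frac{2}{27}\right) \frac{1}{3951} + 564 \left(- \frac{1}{4467}\right) = \frac{79}{9} \cdot \frac{1}{3951} - \frac{188}{1489} = \frac{79}{35559} - \frac{188}{1489} = - \frac{6567461}{52947351}$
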